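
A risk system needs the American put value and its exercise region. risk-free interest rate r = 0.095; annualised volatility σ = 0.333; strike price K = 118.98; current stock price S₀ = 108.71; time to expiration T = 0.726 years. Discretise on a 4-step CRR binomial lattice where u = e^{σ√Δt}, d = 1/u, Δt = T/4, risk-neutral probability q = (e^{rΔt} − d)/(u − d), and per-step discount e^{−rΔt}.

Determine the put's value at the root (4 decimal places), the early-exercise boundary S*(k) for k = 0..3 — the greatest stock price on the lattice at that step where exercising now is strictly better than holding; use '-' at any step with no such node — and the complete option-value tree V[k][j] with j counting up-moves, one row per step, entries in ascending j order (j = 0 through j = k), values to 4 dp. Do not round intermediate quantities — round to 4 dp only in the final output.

price = 15.4513
boundary = - 94.3316 81.8550 94.3316
tree:
15.4513
24.6484 7.6640
37.1250 13.9652 2.2322
47.9515 24.6484 4.7880 0.0000
57.3460 37.1250 10.2700 0.0000 0.0000

Δt=0.18150  u=1.15242  d=0.86774  q=0.52568  discount=0.98291
step 4 (expiry): payoffs max(K−S,0) = 57.3460 37.1250 10.2700 0.0000 0.0000
step 3: (k=3,j=0): S=71.0285, (K−S)⁺=47.9515, hold=45.9175 ⇒ V=47.9515 exercise | (k=3,j=1): S=94.3316, (K−S)⁺=24.6484, hold=22.6145 ⇒ V=24.6484 exercise | (k=3,j=2): S=125.2800, (K−S)⁺=0.0000, hold=4.7880 ⇒ V=4.7880 continue | (k=3,j=3): S=166.3819, (K−S)⁺=0.0000, hold=0.0000 ⇒ V=0.0000 continue  boundary S*=94.3316
step 2: (k=2,j=0): S=81.8550, (K−S)⁺=37.1250, hold=35.0911 ⇒ V=37.1250 exercise | (k=2,j=1): S=108.7100, (K−S)⁺=10.2700, hold=13.9652 ⇒ V=13.9652 continue | (k=2,j=2): S=144.3756, (K−S)⁺=0.0000, hold=2.2322 ⇒ V=2.2322 continue  boundary S*=81.8550
step 1: (k=1,j=0): S=94.3316, (K−S)⁺=24.6484, hold=24.5238 ⇒ V=24.6484 exercise | (k=1,j=1): S=125.2800, (K−S)⁺=0.0000, hold=7.6640 ⇒ V=7.6640 continue  boundary S*=94.3316
step 0: (k=0,j=0): S=108.7100, (K−S)⁺=10.2700, hold=15.4513 ⇒ V=15.4513 continue  boundary S*=-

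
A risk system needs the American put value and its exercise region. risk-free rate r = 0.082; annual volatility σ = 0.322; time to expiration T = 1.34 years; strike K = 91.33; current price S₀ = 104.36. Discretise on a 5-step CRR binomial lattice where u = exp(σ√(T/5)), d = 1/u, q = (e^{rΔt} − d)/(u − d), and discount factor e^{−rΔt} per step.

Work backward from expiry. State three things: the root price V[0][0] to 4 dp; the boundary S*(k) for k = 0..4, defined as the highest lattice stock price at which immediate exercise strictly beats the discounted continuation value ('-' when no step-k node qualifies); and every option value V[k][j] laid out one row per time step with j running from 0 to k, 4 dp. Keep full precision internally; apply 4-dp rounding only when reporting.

Δt=0.26800, u=1.18139, d=0.84646, q=0.52476, disc=e^(-rΔt)=0.97826
k=5 terminal: V=max(K-S,0) → 45.9818 28.0379 2.9937 0.0000 0.0000 0.0000
k=4: j=0 S=53.5741 intr=37.7559 cont=35.7707 V=37.7559[EX]; j=1 S=74.7729 intr=16.5571 cont=14.5719 V=16.5571[EX]; j=2 S=104.3600 intr=0.0000 cont=1.3918 V=1.3918[hold]; j=3 S=145.6544 intr=0.0000 cont=0.0000 V=0.0000[hold]; j=4 S=203.2888 intr=0.0000 cont=0.0000 V=0.0000[hold]  S*(4)=74.7729
k=3: j=0 S=63.2921 intr=28.0379 cont=26.0527 V=28.0379[EX]; j=1 S=88.3363 intr=2.9937 cont=8.4120 V=8.4120[hold]; j=2 S=123.2903 intr=0.0000 cont=0.6471 V=0.6471[hold]; j=3 S=172.0753 intr=0.0000 cont=0.0000 V=0.0000[hold]  S*(3)=63.2921
k=2: j=0 S=74.7729 intr=16.5571 cont=17.3534 V=17.3534[hold]; j=1 S=104.3600 intr=0.0000 cont=4.2430 V=4.2430[hold]; j=2 S=145.6544 intr=0.0000 cont=0.3008 V=0.3008[hold]  S*(2)=-
k=1: j=0 S=88.3363 intr=2.9937 cont=10.2459 V=10.2459[hold]; j=1 S=123.2903 intr=0.0000 cont=2.1270 V=2.1270[hold]  S*(1)=-
k=0: j=0 S=104.3600 intr=0.0000 cont=5.8553 V=5.8553[hold]  S*(0)=-

price = 5.8553
boundary = - - - 63.2921 74.7729
tree:
5.8553
10.2459 2.1270
17.3534 4.2430 0.3008
28.0379 8.4120 0.6471 0.0000
37.7559 16.5571 1.3918 0.0000 0.0000
45.9818 28.0379 2.9937 0.0000 0.0000 0.0000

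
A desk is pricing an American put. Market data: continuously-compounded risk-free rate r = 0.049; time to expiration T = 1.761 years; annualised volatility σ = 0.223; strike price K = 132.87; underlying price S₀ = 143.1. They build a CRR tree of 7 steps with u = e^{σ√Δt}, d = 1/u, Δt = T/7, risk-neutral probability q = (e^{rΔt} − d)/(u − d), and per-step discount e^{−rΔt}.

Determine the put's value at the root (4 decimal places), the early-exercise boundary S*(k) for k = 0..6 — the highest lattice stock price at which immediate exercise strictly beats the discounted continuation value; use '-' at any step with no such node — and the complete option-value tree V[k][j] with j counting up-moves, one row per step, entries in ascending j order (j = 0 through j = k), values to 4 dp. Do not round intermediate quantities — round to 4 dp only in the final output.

Δt=0.25157  u=1.11834  d=0.89418  q=0.52740  discount=0.98775
step 7 (expiry): payoffs max(K−S,0) = 67.4653 51.0686 30.5614 4.9131 0.0000 0.0000 0.0000 0.0000
step 6: (k=6,j=0): S=73.1450, (K−S)⁺=59.7250, hold=58.0971 ⇒ V=59.7250 exercise | (k=6,j=1): S=91.4822, (K−S)⁺=41.3878, hold=39.7600 ⇒ V=41.3878 exercise | (k=6,j=2): S=114.4163, (K−S)⁺=18.4537, hold=16.8258 ⇒ V=18.4537 exercise | (k=6,j=3): S=143.1000, (K−S)⁺=0.0000, hold=2.2935 ⇒ V=2.2935 continue | (k=6,j=4): S=178.9745, (K−S)⁺=0.0000, hold=0.0000 ⇒ V=0.0000 continue | (k=6,j=5): S=223.8426, (K−S)⁺=0.0000, hold=0.0000 ⇒ V=0.0000 continue | (k=6,j=6): S=279.9589, (K−S)⁺=0.0000, hold=0.0000 ⇒ V=0.0000 continue  boundary S*=114.4163
step 5: (k=5,j=0): S=81.8014, (K−S)⁺=51.0686, hold=49.4408 ⇒ V=51.0686 exercise | (k=5,j=1): S=102.3086, (K−S)⁺=30.5614, hold=28.9335 ⇒ V=30.5614 exercise | (k=5,j=2): S=127.9569, (K−S)⁺=4.9131, hold=9.8092 ⇒ V=9.8092 continue | (k=5,j=3): S=160.0352, (K−S)⁺=0.0000, hold=1.0706 ⇒ V=1.0706 continue | (k=5,j=4): S=200.1553, (K−S)⁺=0.0000, hold=0.0000 ⇒ V=0.0000 continue | (k=5,j=5): S=250.3333, (K−S)⁺=0.0000, hold=0.0000 ⇒ V=0.0000 continue  boundary S*=102.3086
step 4: (k=4,j=0): S=91.4822, (K−S)⁺=41.3878, hold=39.7600 ⇒ V=41.3878 exercise | (k=4,j=1): S=114.4163, (K−S)⁺=18.4537, hold=19.3764 ⇒ V=19.3764 continue | (k=4,j=2): S=143.1000, (K−S)⁺=0.0000, hold=5.1368 ⇒ V=5.1368 continue | (k=4,j=3): S=178.9745, (K−S)⁺=0.0000, hold=0.4998 ⇒ V=0.4998 continue | (k=4,j=4): S=223.8426, (K−S)⁺=0.0000, hold=0.0000 ⇒ V=0.0000 continue  boundary S*=91.4822
step 3: (k=3,j=0): S=102.3086, (K−S)⁺=30.5614, hold=29.4142 ⇒ V=30.5614 exercise | (k=3,j=1): S=127.9569, (K−S)⁺=4.9131, hold=11.7211 ⇒ V=11.7211 continue | (k=3,j=2): S=160.0352, (K−S)⁺=0.0000, hold=2.6583 ⇒ V=2.6583 continue | (k=3,j=3): S=200.1553, (K−S)⁺=0.0000, hold=0.2333 ⇒ V=0.2333 continue  boundary S*=102.3086
step 2: (k=2,j=0): S=114.4163, (K−S)⁺=18.4537, hold=20.3724 ⇒ V=20.3724 continue | (k=2,j=1): S=143.1000, (K−S)⁺=0.0000, hold=6.8563 ⇒ V=6.8563 continue | (k=2,j=2): S=178.9745, (K−S)⁺=0.0000, hold=1.3624 ⇒ V=1.3624 continue  boundary S*=-
step 1: (k=1,j=0): S=127.9569, (K−S)⁺=4.9131, hold=13.0818 ⇒ V=13.0818 continue | (k=1,j=1): S=160.0352, (K−S)⁺=0.0000, hold=3.9104 ⇒ V=3.9104 continue  boundary S*=-
step 0: (k=0,j=0): S=143.1000, (K−S)⁺=0.0000, hold=8.1438 ⇒ V=8.1438 continue  boundary S*=-

price = 8.1438
boundary = - - - 102.3086 91.4822 102.3086 114.4163
tree:
8.1438
13.0818 3.9104
20.3724 6.8563 1.3624
30.5614 11.7211 2.6583 0.2333
41.3878 19.3764 5.1368 0.4998 0.0000
51.0686 30.5614 9.8092 1.0706 0.0000 0.0000
59.7250 41.3878 18.4537 2.2935 0.0000 0.0000 0.0000
67.4653 51.0686 30.5614 4.9131 0.0000 0.0000 0.0000 0.0000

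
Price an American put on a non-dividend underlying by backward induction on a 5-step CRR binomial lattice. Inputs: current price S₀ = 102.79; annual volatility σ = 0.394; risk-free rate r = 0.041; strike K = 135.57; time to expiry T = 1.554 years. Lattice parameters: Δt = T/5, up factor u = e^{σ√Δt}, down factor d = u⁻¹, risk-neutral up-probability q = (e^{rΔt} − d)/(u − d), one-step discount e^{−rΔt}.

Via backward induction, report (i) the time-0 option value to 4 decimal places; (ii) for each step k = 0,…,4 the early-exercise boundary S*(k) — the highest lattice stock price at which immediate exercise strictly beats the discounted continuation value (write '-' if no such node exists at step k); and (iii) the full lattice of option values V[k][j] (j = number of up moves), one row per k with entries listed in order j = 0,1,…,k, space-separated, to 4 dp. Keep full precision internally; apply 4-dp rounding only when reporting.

price = 38.7289
boundary = - 82.5196 66.2465 82.5196 102.7900
tree:
38.7289
53.0504 23.9003
69.3235 36.3620 10.7325
82.3875 53.0504 18.8457 2.0290
92.8752 69.3235 32.7800 3.9088 0.0000
101.2947 82.3875 53.0504 7.5302 0.0000 0.0000

Δt=0.31080  u=1.24564  d=0.80280  q=0.47427  discount=0.98734
step 5 (expiry): payoffs max(K−S,0) = 101.2947 82.3875 53.0504 7.5302 0.0000 0.0000
step 4: (k=4,j=0): S=42.6948, (K−S)⁺=92.8752, hold=91.1586 ⇒ V=92.8752 exercise | (k=4,j=1): S=66.2465, (K−S)⁺=69.3235, hold=67.6069 ⇒ V=69.3235 exercise | (k=4,j=2): S=102.7900, (K−S)⁺=32.7800, hold=31.0634 ⇒ V=32.7800 exercise | (k=4,j=3): S=159.4920, (K−S)⁺=0.0000, hold=3.9088 ⇒ V=3.9088 continue | (k=4,j=4): S=247.4724, (K−S)⁺=0.0000, hold=0.0000 ⇒ V=0.0000 continue  boundary S*=102.7900
step 3: (k=3,j=0): S=53.1825, (K−S)⁺=82.3875, hold=80.6709 ⇒ V=82.3875 exercise | (k=3,j=1): S=82.5196, (K−S)⁺=53.0504, hold=51.3339 ⇒ V=53.0504 exercise | (k=3,j=2): S=128.0398, (K−S)⁺=7.5302, hold=18.8457 ⇒ V=18.8457 continue | (k=3,j=3): S=198.6703, (K−S)⁺=0.0000, hold=2.0290 ⇒ V=2.0290 continue  boundary S*=82.5196
step 2: (k=2,j=0): S=66.2465, (K−S)⁺=69.3235, hold=67.6069 ⇒ V=69.3235 exercise | (k=2,j=1): S=102.7900, (K−S)⁺=32.7800, hold=36.3620 ⇒ V=36.3620 continue | (k=2,j=2): S=159.4920, (K−S)⁺=0.0000, hold=10.7325 ⇒ V=10.7325 continue  boundary S*=66.2465
step 1: (k=1,j=0): S=82.5196, (K−S)⁺=53.0504, hold=53.0112 ⇒ V=53.0504 exercise | (k=1,j=1): S=128.0398, (K−S)⁺=7.5302, hold=23.9003 ⇒ V=23.9003 continue  boundary S*=82.5196
step 0: (k=0,j=0): S=102.7900, (K−S)⁺=32.7800, hold=38.7289 ⇒ V=38.7289 continue  boundary S*=-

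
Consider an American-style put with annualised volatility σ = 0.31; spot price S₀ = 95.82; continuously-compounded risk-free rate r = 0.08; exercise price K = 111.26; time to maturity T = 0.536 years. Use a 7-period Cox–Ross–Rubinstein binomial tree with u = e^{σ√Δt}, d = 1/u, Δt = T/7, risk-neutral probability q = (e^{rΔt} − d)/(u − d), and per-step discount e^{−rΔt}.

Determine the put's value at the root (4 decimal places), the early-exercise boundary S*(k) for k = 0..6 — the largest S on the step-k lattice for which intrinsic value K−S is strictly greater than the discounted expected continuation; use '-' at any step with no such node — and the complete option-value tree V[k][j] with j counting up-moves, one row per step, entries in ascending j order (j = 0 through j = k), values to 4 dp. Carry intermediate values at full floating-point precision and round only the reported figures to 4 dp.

price = 17.0366
boundary = - 87.9431 80.7137 87.9431 80.7137 87.9431 95.8200
tree:
17.0366
23.3169 11.3100
30.5463 16.5527 6.4946
37.1814 23.3169 10.3633 2.9192
43.2711 30.5463 15.9298 5.2310 0.7712
48.8602 37.1814 23.3169 9.1449 1.5978 0.0000
53.9898 43.2711 30.5463 15.4400 3.3101 0.0000 0.0000
58.6977 48.8602 37.1814 23.3169 6.8575 0.0000 0.0000 0.0000

Δt=0.07657  u=1.08957  d=0.91779  q=0.51434  discount=0.99389
step 7 (expiry): payoffs max(K−S,0) = 58.6977 48.8602 37.1814 23.3169 6.8575 0.0000 0.0000 0.0000
step 6: (k=6,j=0): S=57.2702, (K−S)⁺=53.9898, hold=53.3103 ⇒ V=53.9898 exercise | (k=6,j=1): S=67.9889, (K−S)⁺=43.2711, hold=42.5916 ⇒ V=43.2711 exercise | (k=6,j=2): S=80.7137, (K−S)⁺=30.5463, hold=29.8669 ⇒ V=30.5463 exercise | (k=6,j=3): S=95.8200, (K−S)⁺=15.4400, hold=14.7605 ⇒ V=15.4400 exercise | (k=6,j=4): S=113.7536, (K−S)⁺=0.0000, hold=3.3101 ⇒ V=3.3101 continue | (k=6,j=5): S=135.0437, (K−S)⁺=0.0000, hold=0.0000 ⇒ V=0.0000 continue | (k=6,j=6): S=160.3184, (K−S)⁺=0.0000, hold=0.0000 ⇒ V=0.0000 continue  boundary S*=95.8200
step 5: (k=5,j=0): S=62.3998, (K−S)⁺=48.8602, hold=48.1807 ⇒ V=48.8602 exercise | (k=5,j=1): S=74.0786, (K−S)⁺=37.1814, hold=36.5020 ⇒ V=37.1814 exercise | (k=5,j=2): S=87.9431, (K−S)⁺=23.3169, hold=22.6375 ⇒ V=23.3169 exercise | (k=5,j=3): S=104.4025, (K−S)⁺=6.8575, hold=9.1449 ⇒ V=9.1449 continue | (k=5,j=4): S=123.9424, (K−S)⁺=0.0000, hold=1.5978 ⇒ V=1.5978 continue | (k=5,j=5): S=147.1394, (K−S)⁺=0.0000, hold=0.0000 ⇒ V=0.0000 continue  boundary S*=87.9431
step 4: (k=4,j=0): S=67.9889, (K−S)⁺=43.2711, hold=42.5916 ⇒ V=43.2711 exercise | (k=4,j=1): S=80.7137, (K−S)⁺=30.5463, hold=29.8669 ⇒ V=30.5463 exercise | (k=4,j=2): S=95.8200, (K−S)⁺=15.4400, hold=15.9298 ⇒ V=15.9298 continue | (k=4,j=3): S=113.7536, (K−S)⁺=0.0000, hold=5.2310 ⇒ V=5.2310 continue | (k=4,j=4): S=135.0437, (K−S)⁺=0.0000, hold=0.7712 ⇒ V=0.7712 continue  boundary S*=80.7137
step 3: (k=3,j=0): S=74.0786, (K−S)⁺=37.1814, hold=36.5020 ⇒ V=37.1814 exercise | (k=3,j=1): S=87.9431, (K−S)⁺=23.3169, hold=22.8879 ⇒ V=23.3169 exercise | (k=3,j=2): S=104.4025, (K−S)⁺=6.8575, hold=10.3633 ⇒ V=10.3633 continue | (k=3,j=3): S=123.9424, (K−S)⁺=0.0000, hold=2.9192 ⇒ V=2.9192 continue  boundary S*=87.9431
step 2: (k=2,j=0): S=80.7137, (K−S)⁺=30.5463, hold=29.8669 ⇒ V=30.5463 exercise | (k=2,j=1): S=95.8200, (K−S)⁺=15.4400, hold=16.5527 ⇒ V=16.5527 continue | (k=2,j=2): S=113.7536, (K−S)⁺=0.0000, hold=6.4946 ⇒ V=6.4946 continue  boundary S*=80.7137
step 1: (k=1,j=0): S=87.9431, (K−S)⁺=23.3169, hold=23.2063 ⇒ V=23.3169 exercise | (k=1,j=1): S=104.4025, (K−S)⁺=6.8575, hold=11.3100 ⇒ V=11.3100 continue  boundary S*=87.9431
step 0: (k=0,j=0): S=95.8200, (K−S)⁺=15.4400, hold=17.0366 ⇒ V=17.0366 continue  boundary S*=-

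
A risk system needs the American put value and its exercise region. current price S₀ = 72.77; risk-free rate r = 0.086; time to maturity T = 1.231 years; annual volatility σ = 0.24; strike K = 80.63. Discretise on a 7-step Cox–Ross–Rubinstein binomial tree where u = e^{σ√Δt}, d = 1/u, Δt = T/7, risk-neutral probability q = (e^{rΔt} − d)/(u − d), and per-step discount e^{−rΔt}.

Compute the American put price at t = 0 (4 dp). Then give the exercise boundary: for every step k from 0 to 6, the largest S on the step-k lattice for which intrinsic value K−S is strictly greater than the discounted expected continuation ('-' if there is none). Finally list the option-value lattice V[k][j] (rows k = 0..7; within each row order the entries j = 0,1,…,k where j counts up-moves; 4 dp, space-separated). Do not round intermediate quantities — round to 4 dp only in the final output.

price = 9.4533
boundary = - 65.8026 59.5023 65.8026 59.5023 65.8026 72.7700
tree:
9.4533
14.8274 5.3259
21.1277 9.0628 2.4212
26.8248 14.8274 4.6054 0.7043
31.9765 21.1277 8.4730 1.5741 0.0134
36.6348 26.8248 14.8274 3.5177 0.0304 0.0000
40.8472 31.9765 21.1277 7.8600 0.0686 0.0000 0.0000
44.6562 36.6348 26.8248 14.8274 0.1548 0.0000 0.0000 0.0000

params: Δt=0.17586 u=1.10588 d=0.90425 q=0.55044 e^(-rΔt)=0.98499
t_7 payoffs: 44.6562 36.6348 26.8248 14.8274 0.1548 0.0000 0.0000 0.0000
t_6: node(6,0) S=39.7828 payoff=40.8472 vs cont=39.6369 → 40.8472 [stop]  node(6,1) S=48.6535 payoff=31.9765 vs cont=30.7662 → 31.9765 [stop]  node(6,2) S=59.5023 payoff=21.1277 vs cont=19.9175 → 21.1277 [stop]  node(6,3) S=72.7700 payoff=7.8600 vs cont=6.6497 → 7.8600 [stop]  node(6,4) S=88.9962 payoff=0.0000 vs cont=0.0686 → 0.0686 [wait]  node(6,5) S=108.8404 payoff=0.0000 vs cont=0.0000 → 0.0000 [wait]  node(6,6) S=133.1095 payoff=0.0000 vs cont=0.0000 → 0.0000 [wait]  ⇒ S*(6)=72.7700
t_5: node(5,0) S=43.9952 payoff=36.6348 vs cont=35.4246 → 36.6348 [stop]  node(5,1) S=53.8052 payoff=26.8248 vs cont=25.6146 → 26.8248 [stop]  node(5,2) S=65.8026 payoff=14.8274 vs cont=13.6172 → 14.8274 [stop]  node(5,3) S=80.4752 payoff=0.1548 vs cont=3.5177 → 3.5177 [wait]  node(5,4) S=98.4194 payoff=0.0000 vs cont=0.0304 → 0.0304 [wait]  node(5,5) S=120.3649 payoff=0.0000 vs cont=0.0000 → 0.0000 [wait]  ⇒ S*(5)=65.8026
t_4: node(4,0) S=48.6535 payoff=31.9765 vs cont=30.7662 → 31.9765 [stop]  node(4,1) S=59.5023 payoff=21.1277 vs cont=19.9175 → 21.1277 [stop]  node(4,2) S=72.7700 payoff=7.8600 vs cont=8.4730 → 8.4730 [wait]  node(4,3) S=88.9962 payoff=0.0000 vs cont=1.5741 → 1.5741 [wait]  node(4,4) S=108.8404 payoff=0.0000 vs cont=0.0134 → 0.0134 [wait]  ⇒ S*(4)=59.5023
t_3: node(3,0) S=53.8052 payoff=26.8248 vs cont=25.6146 → 26.8248 [stop]  node(3,1) S=65.8026 payoff=14.8274 vs cont=13.9495 → 14.8274 [stop]  node(3,2) S=80.4752 payoff=0.1548 vs cont=4.6054 → 4.6054 [wait]  node(3,3) S=98.4194 payoff=0.0000 vs cont=0.7043 → 0.7043 [wait]  ⇒ S*(3)=65.8026
t_2: node(2,0) S=59.5023 payoff=21.1277 vs cont=19.9175 → 21.1277 [stop]  node(2,1) S=72.7700 payoff=7.8600 vs cont=9.0628 → 9.0628 [wait]  node(2,2) S=88.9962 payoff=0.0000 vs cont=2.4212 → 2.4212 [wait]  ⇒ S*(2)=59.5023
t_1: node(1,0) S=65.8026 payoff=14.8274 vs cont=14.2693 → 14.8274 [stop]  node(1,1) S=80.4752 payoff=0.1548 vs cont=5.3259 → 5.3259 [wait]  ⇒ S*(1)=65.8026
t_0: node(0,0) S=72.7700 payoff=7.8600 vs cont=9.4533 → 9.4533 [wait]  ⇒ S*(0)=-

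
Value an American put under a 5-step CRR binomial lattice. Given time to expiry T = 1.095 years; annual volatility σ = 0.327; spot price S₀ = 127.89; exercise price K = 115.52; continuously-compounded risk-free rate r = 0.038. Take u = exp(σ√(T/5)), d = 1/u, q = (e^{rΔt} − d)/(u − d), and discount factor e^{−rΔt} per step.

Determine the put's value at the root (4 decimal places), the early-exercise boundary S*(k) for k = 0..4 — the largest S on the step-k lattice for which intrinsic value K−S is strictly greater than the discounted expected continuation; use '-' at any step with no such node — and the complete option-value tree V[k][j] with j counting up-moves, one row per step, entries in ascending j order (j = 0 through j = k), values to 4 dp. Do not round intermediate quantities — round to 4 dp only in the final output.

Δt=0.21900  u=1.16536  d=0.85811  q=0.48902  discount=0.99171
step 5 (expiry): payoffs max(K−S,0) = 56.0167 34.7111 5.7768 0.0000 0.0000 0.0000
step 4: (k=4,j=0): S=69.3426, (K−S)⁺=46.1774, hold=45.2200 ⇒ V=46.1774 exercise | (k=4,j=1): S=94.1713, (K−S)⁺=21.3487, hold=20.3913 ⇒ V=21.3487 exercise | (k=4,j=2): S=127.8900, (K−S)⁺=0.0000, hold=2.9274 ⇒ V=2.9274 continue | (k=4,j=3): S=173.6819, (K−S)⁺=0.0000, hold=0.0000 ⇒ V=0.0000 continue | (k=4,j=4): S=235.8700, (K−S)⁺=0.0000, hold=0.0000 ⇒ V=0.0000 continue  boundary S*=94.1713
step 3: (k=3,j=0): S=80.8089, (K−S)⁺=34.7111, hold=33.7537 ⇒ V=34.7111 exercise | (k=3,j=1): S=109.7432, (K−S)⁺=5.7768, hold=12.2381 ⇒ V=12.2381 continue | (k=3,j=2): S=149.0375, (K−S)⁺=0.0000, hold=1.4835 ⇒ V=1.4835 continue | (k=3,j=3): S=202.4015, (K−S)⁺=0.0000, hold=0.0000 ⇒ V=0.0000 continue  boundary S*=80.8089
step 2: (k=2,j=0): S=94.1713, (K−S)⁺=21.3487, hold=23.5248 ⇒ V=23.5248 continue | (k=2,j=1): S=127.8900, (K−S)⁺=0.0000, hold=6.9211 ⇒ V=6.9211 continue | (k=2,j=2): S=173.6819, (K−S)⁺=0.0000, hold=0.7517 ⇒ V=0.7517 continue  boundary S*=-
step 1: (k=1,j=0): S=109.7432, (K−S)⁺=5.7768, hold=15.2777 ⇒ V=15.2777 continue | (k=1,j=1): S=149.0375, (K−S)⁺=0.0000, hold=3.8718 ⇒ V=3.8718 continue  boundary S*=-
step 0: (k=0,j=0): S=127.8900, (K−S)⁺=0.0000, hold=9.6196 ⇒ V=9.6196 continue  boundary S*=-

price = 9.6196
boundary = - - - 80.8089 94.1713
tree:
9.6196
15.2777 3.8718
23.5248 6.9211 0.7517
34.7111 12.2381 1.4835 0.0000
46.1774 21.3487 2.9274 0.0000 0.0000
56.0167 34.7111 5.7768 0.0000 0.0000 0.0000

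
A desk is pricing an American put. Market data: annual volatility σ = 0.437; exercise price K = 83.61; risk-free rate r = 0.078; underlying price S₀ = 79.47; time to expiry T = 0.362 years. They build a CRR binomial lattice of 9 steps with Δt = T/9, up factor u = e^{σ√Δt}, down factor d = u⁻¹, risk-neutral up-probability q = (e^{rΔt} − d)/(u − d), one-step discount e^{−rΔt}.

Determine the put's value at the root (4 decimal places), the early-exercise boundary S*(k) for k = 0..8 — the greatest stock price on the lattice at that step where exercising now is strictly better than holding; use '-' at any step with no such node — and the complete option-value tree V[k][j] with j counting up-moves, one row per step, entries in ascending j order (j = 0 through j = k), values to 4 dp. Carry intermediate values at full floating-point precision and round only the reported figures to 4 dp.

params: Δt=0.04022 u=1.09160 d=0.91609 q=0.49601 e^(-rΔt)=0.99687
t_9 payoffs: 47.4990 40.5806 32.3368 22.5136 10.8085 0.0000 0.0000 0.0000 0.0000 0.0000
t_8: node(8,0) S=39.4187 payoff=44.1913 vs cont=43.9294 → 44.1913 [stop]  node(8,1) S=46.9707 payoff=36.6393 vs cont=36.3774 → 36.6393 [stop]  node(8,2) S=55.9697 payoff=27.6403 vs cont=27.3784 → 27.6403 [stop]  node(8,3) S=66.6926 payoff=16.9174 vs cont=16.6555 → 16.9174 [stop]  node(8,4) S=79.4700 payoff=4.1400 vs cont=5.4303 → 5.4303 [wait]  node(8,5) S=94.6953 payoff=0.0000 vs cont=0.0000 → 0.0000 [wait]  node(8,6) S=112.8376 payoff=0.0000 vs cont=0.0000 → 0.0000 [wait]  node(8,7) S=134.4556 payoff=0.0000 vs cont=0.0000 → 0.0000 [wait]  node(8,8) S=160.2154 payoff=0.0000 vs cont=0.0000 → 0.0000 [wait]  ⇒ S*(8)=66.6926
t_7: node(7,0) S=43.0294 payoff=40.5806 vs cont=40.3187 → 40.5806 [stop]  node(7,1) S=51.2732 payoff=32.3368 vs cont=32.0749 → 32.3368 [stop]  node(7,2) S=61.0964 payoff=22.5136 vs cont=22.2517 → 22.5136 [stop]  node(7,3) S=72.8015 payoff=10.8085 vs cont=11.1846 → 11.1846 [wait]  node(7,4) S=86.7493 payoff=0.0000 vs cont=2.7283 → 2.7283 [wait]  node(7,5) S=103.3692 payoff=0.0000 vs cont=0.0000 → 0.0000 [wait]  node(7,6) S=123.1732 payoff=0.0000 vs cont=0.0000 → 0.0000 [wait]  node(7,7) S=146.7715 payoff=0.0000 vs cont=0.0000 → 0.0000 [wait]  ⇒ S*(7)=61.0964
t_6: node(6,0) S=46.9707 payoff=36.6393 vs cont=36.3774 → 36.6393 [stop]  node(6,1) S=55.9697 payoff=27.6403 vs cont=27.3784 → 27.6403 [stop]  node(6,2) S=66.6926 payoff=16.9174 vs cont=16.8414 → 16.9174 [stop]  node(6,3) S=79.4700 payoff=4.1400 vs cont=6.9683 → 6.9683 [wait]  node(6,4) S=94.6953 payoff=0.0000 vs cont=1.3707 → 1.3707 [wait]  node(6,5) S=112.8376 payoff=0.0000 vs cont=0.0000 → 0.0000 [wait]  node(6,6) S=134.4556 payoff=0.0000 vs cont=0.0000 → 0.0000 [wait]  ⇒ S*(6)=66.6926
t_5: node(5,0) S=51.2732 payoff=32.3368 vs cont=32.0749 → 32.3368 [stop]  node(5,1) S=61.0964 payoff=22.5136 vs cont=22.2517 → 22.5136 [stop]  node(5,2) S=72.8015 payoff=10.8085 vs cont=11.9450 → 11.9450 [wait]  node(5,3) S=86.7493 payoff=0.0000 vs cont=4.1787 → 4.1787 [wait]  node(5,4) S=103.3692 payoff=0.0000 vs cont=0.6887 → 0.6887 [wait]  node(5,5) S=123.1732 payoff=0.0000 vs cont=0.0000 → 0.0000 [wait]  ⇒ S*(5)=61.0964
t_4: node(4,0) S=55.9697 payoff=27.6403 vs cont=27.3784 → 27.6403 [stop]  node(4,1) S=66.6926 payoff=16.9174 vs cont=17.2174 → 17.2174 [wait]  node(4,2) S=79.4700 payoff=4.1400 vs cont=8.0675 → 8.0675 [wait]  node(4,3) S=94.6953 payoff=0.0000 vs cont=2.4400 → 2.4400 [wait]  node(4,4) S=112.8376 payoff=0.0000 vs cont=0.3460 → 0.3460 [wait]  ⇒ S*(4)=55.9697
t_3: node(3,0) S=61.0964 payoff=22.5136 vs cont=22.4001 → 22.5136 [stop]  node(3,1) S=72.8015 payoff=10.8085 vs cont=12.6393 → 12.6393 [wait]  node(3,2) S=86.7493 payoff=0.0000 vs cont=5.2597 → 5.2597 [wait]  node(3,3) S=103.3692 payoff=0.0000 vs cont=1.3970 → 1.3970 [wait]  ⇒ S*(3)=61.0964
t_2: node(2,0) S=66.6926 payoff=16.9174 vs cont=17.5607 → 17.5607 [wait]  node(2,1) S=79.4700 payoff=4.1400 vs cont=8.9508 → 8.9508 [wait]  node(2,2) S=94.6953 payoff=0.0000 vs cont=3.3333 → 3.3333 [wait]  ⇒ S*(2)=-
t_1: node(1,0) S=72.8015 payoff=10.8085 vs cont=13.2485 → 13.2485 [wait]  node(1,1) S=86.7493 payoff=0.0000 vs cont=6.1452 → 6.1452 [wait]  ⇒ S*(1)=-
t_0: node(0,0) S=79.4700 payoff=4.1400 vs cont=9.6947 → 9.6947 [wait]  ⇒ S*(0)=-

price = 9.6947
boundary = - - - 61.0964 55.9697 61.0964 66.6926 61.0964 66.6926
tree:
9.6947
13.2485 6.1452
17.5607 8.9508 3.3333
22.5136 12.6393 5.2597 1.3970
27.6403 17.2174 8.0675 2.4400 0.3460
32.3368 22.5136 11.9450 4.1787 0.6887 0.0000
36.6393 27.6403 16.9174 6.9683 1.3707 0.0000 0.0000
40.5806 32.3368 22.5136 11.1846 2.7283 0.0000 0.0000 0.0000
44.1913 36.6393 27.6403 16.9174 5.4303 0.0000 0.0000 0.0000 0.0000
47.4990 40.5806 32.3368 22.5136 10.8085 0.0000 0.0000 0.0000 0.0000 0.0000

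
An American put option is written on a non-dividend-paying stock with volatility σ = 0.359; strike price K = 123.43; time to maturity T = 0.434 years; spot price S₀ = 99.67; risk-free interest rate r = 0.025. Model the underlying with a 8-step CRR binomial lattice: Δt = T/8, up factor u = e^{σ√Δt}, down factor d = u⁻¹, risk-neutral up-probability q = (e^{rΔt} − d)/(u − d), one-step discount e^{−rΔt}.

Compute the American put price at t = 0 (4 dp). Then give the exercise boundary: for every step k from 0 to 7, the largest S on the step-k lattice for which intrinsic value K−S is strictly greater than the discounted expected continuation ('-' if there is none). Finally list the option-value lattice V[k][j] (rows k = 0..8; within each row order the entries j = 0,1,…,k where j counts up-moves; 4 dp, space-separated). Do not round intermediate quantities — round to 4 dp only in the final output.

price = 25.7208
boundary = - - 84.3210 77.5571 84.3210 91.6748 99.6700 108.3625
tree:
25.7208
32.1998 18.9733
39.1090 25.0176 12.6646
45.8729 31.8699 17.8755 7.2156
52.0943 39.1090 24.3395 11.1219 3.1244
57.8166 45.8729 31.7552 16.6025 5.3846 0.7543
63.0799 52.0943 39.1090 23.7600 9.1155 1.4730 0.0000
67.9209 57.8166 45.8729 31.7552 15.0675 2.8764 0.0000 0.0000
72.3737 63.0799 52.0943 39.1090 23.7600 5.6170 0.0000 0.0000 0.0000

Δt=0.05425  u=1.08721  d=0.91978  q=0.48721  discount=0.99864
step 8 (expiry): payoffs max(K−S,0) = 72.3737 63.0799 52.0943 39.1090 23.7600 5.6170 0.0000 0.0000 0.0000
step 7: (k=7,j=0): S=55.5091, (K−S)⁺=67.9209, hold=67.7537 ⇒ V=67.9209 exercise | (k=7,j=1): S=65.6134, (K−S)⁺=57.8166, hold=57.6493 ⇒ V=57.8166 exercise | (k=7,j=2): S=77.5571, (K−S)⁺=45.8729, hold=45.7057 ⇒ V=45.8729 exercise | (k=7,j=3): S=91.6748, (K−S)⁺=31.7552, hold=31.5879 ⇒ V=31.7552 exercise | (k=7,j=4): S=108.3625, (K−S)⁺=15.0675, hold=14.9003 ⇒ V=15.0675 exercise | (k=7,j=5): S=128.0878, (K−S)⁺=0.0000, hold=2.8764 ⇒ V=2.8764 continue | (k=7,j=6): S=151.4037, (K−S)⁺=0.0000, hold=0.0000 ⇒ V=0.0000 continue | (k=7,j=7): S=178.9638, (K−S)⁺=0.0000, hold=0.0000 ⇒ V=0.0000 continue  boundary S*=108.3625
step 6: (k=6,j=0): S=60.3501, (K−S)⁺=63.0799, hold=62.9126 ⇒ V=63.0799 exercise | (k=6,j=1): S=71.3357, (K−S)⁺=52.0943, hold=51.9270 ⇒ V=52.0943 exercise | (k=6,j=2): S=84.3210, (K−S)⁺=39.1090, hold=38.9417 ⇒ V=39.1090 exercise | (k=6,j=3): S=99.6700, (K−S)⁺=23.7600, hold=23.5927 ⇒ V=23.7600 exercise | (k=6,j=4): S=117.8130, (K−S)⁺=5.6170, hold=9.1155 ⇒ V=9.1155 continue | (k=6,j=5): S=139.2586, (K−S)⁺=0.0000, hold=1.4730 ⇒ V=1.4730 continue | (k=6,j=6): S=164.6079, (K−S)⁺=0.0000, hold=0.0000 ⇒ V=0.0000 continue  boundary S*=99.6700
step 5: (k=5,j=0): S=65.6134, (K−S)⁺=57.8166, hold=57.6493 ⇒ V=57.8166 exercise | (k=5,j=1): S=77.5571, (K−S)⁺=45.8729, hold=45.7057 ⇒ V=45.8729 exercise | (k=5,j=2): S=91.6748, (K−S)⁺=31.7552, hold=31.5879 ⇒ V=31.7552 exercise | (k=5,j=3): S=108.3625, (K−S)⁺=15.0675, hold=16.6025 ⇒ V=16.6025 continue | (k=5,j=4): S=128.0878, (K−S)⁺=0.0000, hold=5.3846 ⇒ V=5.3846 continue | (k=5,j=5): S=151.4037, (K−S)⁺=0.0000, hold=0.7543 ⇒ V=0.7543 continue  boundary S*=91.6748
step 4: (k=4,j=0): S=71.3357, (K−S)⁺=52.0943, hold=51.9270 ⇒ V=52.0943 exercise | (k=4,j=1): S=84.3210, (K−S)⁺=39.1090, hold=38.9417 ⇒ V=39.1090 exercise | (k=4,j=2): S=99.6700, (K−S)⁺=23.7600, hold=24.3395 ⇒ V=24.3395 continue | (k=4,j=3): S=117.8130, (K−S)⁺=5.6170, hold=11.1219 ⇒ V=11.1219 continue | (k=4,j=4): S=139.2586, (K−S)⁺=0.0000, hold=3.1244 ⇒ V=3.1244 continue  boundary S*=84.3210
step 3: (k=3,j=0): S=77.5571, (K−S)⁺=45.8729, hold=45.7057 ⇒ V=45.8729 exercise | (k=3,j=1): S=91.6748, (K−S)⁺=31.7552, hold=31.8699 ⇒ V=31.8699 continue | (k=3,j=2): S=108.3625, (K−S)⁺=15.0675, hold=17.8755 ⇒ V=17.8755 continue | (k=3,j=3): S=128.0878, (K−S)⁺=0.0000, hold=7.2156 ⇒ V=7.2156 continue  boundary S*=77.5571
step 2: (k=2,j=0): S=84.3210, (K−S)⁺=39.1090, hold=38.9975 ⇒ V=39.1090 exercise | (k=2,j=1): S=99.6700, (K−S)⁺=23.7600, hold=25.0176 ⇒ V=25.0176 continue | (k=2,j=2): S=117.8130, (K−S)⁺=5.6170, hold=12.6646 ⇒ V=12.6646 continue  boundary S*=84.3210
step 1: (k=1,j=0): S=91.6748, (K−S)⁺=31.7552, hold=32.1998 ⇒ V=32.1998 continue | (k=1,j=1): S=108.3625, (K−S)⁺=15.0675, hold=18.9733 ⇒ V=18.9733 continue  boundary S*=-
step 0: (k=0,j=0): S=99.6700, (K−S)⁺=23.7600, hold=25.7208 ⇒ V=25.7208 continue  boundary S*=-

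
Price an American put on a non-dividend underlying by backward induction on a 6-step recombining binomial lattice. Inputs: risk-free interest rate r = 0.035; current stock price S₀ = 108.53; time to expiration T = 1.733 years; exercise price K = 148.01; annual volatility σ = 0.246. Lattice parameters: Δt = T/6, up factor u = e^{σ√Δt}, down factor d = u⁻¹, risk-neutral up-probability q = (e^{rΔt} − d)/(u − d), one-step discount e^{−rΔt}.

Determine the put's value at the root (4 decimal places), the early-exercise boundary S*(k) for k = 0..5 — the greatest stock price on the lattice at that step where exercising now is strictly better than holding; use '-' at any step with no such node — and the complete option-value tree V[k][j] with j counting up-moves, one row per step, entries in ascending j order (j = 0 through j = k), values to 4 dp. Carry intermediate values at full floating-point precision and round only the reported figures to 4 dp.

price = 39.7045
boundary = - 95.0895 108.5300 95.0895 108.5300 123.8703
tree:
39.7045
52.9205 27.5645
64.6965 39.4800 16.4537
75.0142 52.9205 26.0600 7.3802
84.0541 64.6965 39.4800 13.4460 1.5903
91.9745 75.0142 52.9205 24.1397 3.2474 0.0000
98.9140 84.0541 64.6965 39.4800 6.6311 0.0000 0.0000

Δt=0.28883  u=1.14135  d=0.87616  q=0.50531  discount=0.98994
step 6 (expiry): payoffs max(K−S,0) = 98.9140 84.0541 64.6965 39.4800 6.6311 0.0000 0.0000
step 5: (k=5,j=0): S=56.0355, (K−S)⁺=91.9745, hold=90.4858 ⇒ V=91.9745 exercise | (k=5,j=1): S=72.9958, (K−S)⁺=75.0142, hold=73.5255 ⇒ V=75.0142 exercise | (k=5,j=2): S=95.0895, (K−S)⁺=52.9205, hold=51.4318 ⇒ V=52.9205 exercise | (k=5,j=3): S=123.8703, (K−S)⁺=24.1397, hold=22.6510 ⇒ V=24.1397 exercise | (k=5,j=4): S=161.3622, (K−S)⁺=0.0000, hold=3.2474 ⇒ V=3.2474 continue | (k=5,j=5): S=210.2018, (K−S)⁺=0.0000, hold=0.0000 ⇒ V=0.0000 continue  boundary S*=123.8703
step 4: (k=4,j=0): S=63.9559, (K−S)⁺=84.0541, hold=82.5654 ⇒ V=84.0541 exercise | (k=4,j=1): S=83.3135, (K−S)⁺=64.6965, hold=63.2078 ⇒ V=64.6965 exercise | (k=4,j=2): S=108.5300, (K−S)⁺=39.4800, hold=37.9913 ⇒ V=39.4800 exercise | (k=4,j=3): S=141.3789, (K−S)⁺=6.6311, hold=13.4460 ⇒ V=13.4460 continue | (k=4,j=4): S=184.1701, (K−S)⁺=0.0000, hold=1.5903 ⇒ V=1.5903 continue  boundary S*=108.5300
step 3: (k=3,j=0): S=72.9958, (K−S)⁺=75.0142, hold=73.5255 ⇒ V=75.0142 exercise | (k=3,j=1): S=95.0895, (K−S)⁺=52.9205, hold=51.4318 ⇒ V=52.9205 exercise | (k=3,j=2): S=123.8703, (K−S)⁺=24.1397, hold=26.0600 ⇒ V=26.0600 continue | (k=3,j=3): S=161.3622, (K−S)⁺=0.0000, hold=7.3802 ⇒ V=7.3802 continue  boundary S*=95.0895
step 2: (k=2,j=0): S=83.3135, (K−S)⁺=64.6965, hold=63.2078 ⇒ V=64.6965 exercise | (k=2,j=1): S=108.5300, (K−S)⁺=39.4800, hold=38.9518 ⇒ V=39.4800 exercise | (k=2,j=2): S=141.3789, (K−S)⁺=6.6311, hold=16.4537 ⇒ V=16.4537 continue  boundary S*=108.5300
step 1: (k=1,j=0): S=95.0895, (K−S)⁺=52.9205, hold=51.4318 ⇒ V=52.9205 exercise | (k=1,j=1): S=123.8703, (K−S)⁺=24.1397, hold=27.5645 ⇒ V=27.5645 continue  boundary S*=95.0895
step 0: (k=0,j=0): S=108.5300, (K−S)⁺=39.4800, hold=39.7045 ⇒ V=39.7045 continue  boundary S*=-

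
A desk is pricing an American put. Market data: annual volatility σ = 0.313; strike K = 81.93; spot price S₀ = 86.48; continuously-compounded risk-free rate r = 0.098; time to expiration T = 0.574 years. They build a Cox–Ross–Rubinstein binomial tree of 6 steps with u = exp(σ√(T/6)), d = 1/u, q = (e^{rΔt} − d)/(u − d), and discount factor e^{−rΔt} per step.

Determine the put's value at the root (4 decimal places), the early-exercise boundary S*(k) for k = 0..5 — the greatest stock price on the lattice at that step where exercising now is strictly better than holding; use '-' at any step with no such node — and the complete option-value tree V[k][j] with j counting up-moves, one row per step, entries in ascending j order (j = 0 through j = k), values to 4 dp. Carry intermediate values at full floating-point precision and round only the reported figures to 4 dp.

Δt=0.09567, u=1.10165, d=0.90773, q=0.52439, disc=e^(-rΔt)=0.99067
k=6 terminal: V=max(K-S,0) → 33.5519 23.2165 10.6731 0.0000 0.0000 0.0000 0.0000
k=5: j=0 S=53.2958 intr=28.6342 cont=27.8696 V=28.6342[EX]; j=1 S=64.6818 intr=17.2482 cont=16.4836 V=17.2482[EX]; j=2 S=78.5003 intr=3.4297 cont=5.0289 V=5.0289[hold]; j=3 S=95.2709 intr=0.0000 cont=0.0000 V=0.0000[hold]; j=4 S=115.6243 intr=0.0000 cont=0.0000 V=0.0000[hold]; j=5 S=140.3260 intr=0.0000 cont=0.0000 V=0.0000[hold]  S*(5)=64.6818
k=4: j=0 S=58.7135 intr=23.2165 cont=22.4520 V=23.2165[EX]; j=1 S=71.2569 intr=10.6731 cont=10.7394 V=10.7394[hold]; j=2 S=86.4800 intr=0.0000 cont=2.3695 V=2.3695[hold]; j=3 S=104.9554 intr=0.0000 cont=0.0000 V=0.0000[hold]; j=4 S=127.3778 intr=0.0000 cont=0.0000 V=0.0000[hold]  S*(4)=58.7135
k=3: j=0 S=64.6818 intr=17.2482 cont=16.5181 V=17.2482[EX]; j=1 S=78.5003 intr=3.4297 cont=6.2910 V=6.2910[hold]; j=2 S=95.2709 intr=0.0000 cont=1.1164 V=1.1164[hold]; j=3 S=115.6243 intr=0.0000 cont=0.0000 V=0.0000[hold]  S*(3)=64.6818
k=2: j=0 S=71.2569 intr=10.6731 cont=11.3950 V=11.3950[hold]; j=1 S=86.4800 intr=0.0000 cont=3.5441 V=3.5441[hold]; j=2 S=104.9554 intr=0.0000 cont=0.5260 V=0.5260[hold]  S*(2)=-
k=1: j=0 S=78.5003 intr=3.4297 cont=7.2102 V=7.2102[hold]; j=1 S=95.2709 intr=0.0000 cont=1.9432 V=1.9432[hold]  S*(1)=-
k=0: j=0 S=86.4800 intr=0.0000 cont=4.4067 V=4.4067[hold]  S*(0)=-

price = 4.4067
boundary = - - - 64.6818 58.7135 64.6818
tree:
4.4067
7.2102 1.9432
11.3950 3.5441 0.5260
17.2482 6.2910 1.1164 0.0000
23.2165 10.7394 2.3695 0.0000 0.0000
28.6342 17.2482 5.0289 0.0000 0.0000 0.0000
33.5519 23.2165 10.6731 0.0000 0.0000 0.0000 0.0000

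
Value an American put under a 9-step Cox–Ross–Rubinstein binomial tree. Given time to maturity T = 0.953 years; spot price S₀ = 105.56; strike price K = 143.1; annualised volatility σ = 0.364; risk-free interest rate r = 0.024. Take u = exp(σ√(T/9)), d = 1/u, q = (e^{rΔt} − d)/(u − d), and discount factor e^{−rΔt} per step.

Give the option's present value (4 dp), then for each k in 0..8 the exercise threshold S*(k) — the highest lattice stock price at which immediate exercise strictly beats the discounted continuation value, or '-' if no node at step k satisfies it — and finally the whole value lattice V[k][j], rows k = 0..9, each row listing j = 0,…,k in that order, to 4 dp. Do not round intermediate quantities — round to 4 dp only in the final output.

price = 40.5647
boundary = - - 83.2946 73.9905 83.2946 93.7688 83.2946 93.7688 105.5600
tree:
40.5647
49.9542 30.6536
59.8054 39.5949 21.1734
69.1095 49.5054 29.1167 12.7193
77.3744 59.8054 38.6596 18.9797 6.0354
84.7160 69.1095 49.3312 27.3558 10.0472 1.7410
91.2376 77.3744 59.8054 37.7478 16.2938 3.3639 0.0000
97.0307 84.7160 69.1095 49.3312 25.4558 6.4997 0.0000 0.0000
102.1768 91.2376 77.3744 59.8054 37.5400 12.5587 0.0000 0.0000 0.0000
106.7480 97.0307 84.7160 69.1095 49.3312 24.2660 0.0000 0.0000 0.0000 0.0000

Δt=0.10589  u=1.12575  d=0.88830  q=0.48114  discount=0.99746
step 9 (expiry): payoffs max(K−S,0) = 106.7480 97.0307 84.7160 69.1095 49.3312 24.2660 0.0000 0.0000 0.0000 0.0000
step 8: (k=8,j=0): S=40.9232, (K−S)⁺=102.1768, hold=101.8136 ⇒ V=102.1768 exercise | (k=8,j=1): S=51.8624, (K−S)⁺=91.2376, hold=90.8744 ⇒ V=91.2376 exercise | (k=8,j=2): S=65.7256, (K−S)⁺=77.3744, hold=77.0112 ⇒ V=77.3744 exercise | (k=8,j=3): S=83.2946, (K−S)⁺=59.8054, hold=59.4422 ⇒ V=59.8054 exercise | (k=8,j=4): S=105.5600, (K−S)⁺=37.5400, hold=37.1768 ⇒ V=37.5400 exercise | (k=8,j=5): S=133.7771, (K−S)⁺=9.3229, hold=12.5587 ⇒ V=12.5587 continue | (k=8,j=6): S=169.5368, (K−S)⁺=0.0000, hold=0.0000 ⇒ V=0.0000 continue | (k=8,j=7): S=214.8555, (K−S)⁺=0.0000, hold=0.0000 ⇒ V=0.0000 continue | (k=8,j=8): S=272.2882, (K−S)⁺=0.0000, hold=0.0000 ⇒ V=0.0000 continue  boundary S*=105.5600
step 7: (k=7,j=0): S=46.0693, (K−S)⁺=97.0307, hold=96.6675 ⇒ V=97.0307 exercise | (k=7,j=1): S=58.3840, (K−S)⁺=84.7160, hold=84.3528 ⇒ V=84.7160 exercise | (k=7,j=2): S=73.9905, (K−S)⁺=69.1095, hold=68.7463 ⇒ V=69.1095 exercise | (k=7,j=3): S=93.7688, (K−S)⁺=49.3312, hold=48.9680 ⇒ V=49.3312 exercise | (k=7,j=4): S=118.8340, (K−S)⁺=24.2660, hold=25.4558 ⇒ V=25.4558 continue | (k=7,j=5): S=150.5993, (K−S)⁺=0.0000, hold=6.4997 ⇒ V=6.4997 continue | (k=7,j=6): S=190.8558, (K−S)⁺=0.0000, hold=0.0000 ⇒ V=0.0000 continue | (k=7,j=7): S=241.8731, (K−S)⁺=0.0000, hold=0.0000 ⇒ V=0.0000 continue  boundary S*=93.7688
step 6: (k=6,j=0): S=51.8624, (K−S)⁺=91.2376, hold=90.8744 ⇒ V=91.2376 exercise | (k=6,j=1): S=65.7256, (K−S)⁺=77.3744, hold=77.0112 ⇒ V=77.3744 exercise | (k=6,j=2): S=83.2946, (K−S)⁺=59.8054, hold=59.4422 ⇒ V=59.8054 exercise | (k=6,j=3): S=105.5600, (K−S)⁺=37.5400, hold=37.7478 ⇒ V=37.7478 continue | (k=6,j=4): S=133.7771, (K−S)⁺=9.3229, hold=16.2938 ⇒ V=16.2938 continue | (k=6,j=5): S=169.5368, (K−S)⁺=0.0000, hold=3.3639 ⇒ V=3.3639 continue | (k=6,j=6): S=214.8555, (K−S)⁺=0.0000, hold=0.0000 ⇒ V=0.0000 continue  boundary S*=83.2946
step 5: (k=5,j=0): S=58.3840, (K−S)⁺=84.7160, hold=84.3528 ⇒ V=84.7160 exercise | (k=5,j=1): S=73.9905, (K−S)⁺=69.1095, hold=68.7463 ⇒ V=69.1095 exercise | (k=5,j=2): S=93.7688, (K−S)⁺=49.3312, hold=49.0677 ⇒ V=49.3312 exercise | (k=5,j=3): S=118.8340, (K−S)⁺=24.2660, hold=27.3558 ⇒ V=27.3558 continue | (k=5,j=4): S=150.5993, (K−S)⁺=0.0000, hold=10.0472 ⇒ V=10.0472 continue | (k=5,j=5): S=190.8558, (K−S)⁺=0.0000, hold=1.7410 ⇒ V=1.7410 continue  boundary S*=93.7688
step 4: (k=4,j=0): S=65.7256, (K−S)⁺=77.3744, hold=77.0112 ⇒ V=77.3744 exercise | (k=4,j=1): S=83.2946, (K−S)⁺=59.8054, hold=59.4422 ⇒ V=59.8054 exercise | (k=4,j=2): S=105.5600, (K−S)⁺=37.5400, hold=38.6596 ⇒ V=38.6596 continue | (k=4,j=3): S=133.7771, (K−S)⁺=9.3229, hold=18.9797 ⇒ V=18.9797 continue | (k=4,j=4): S=169.5368, (K−S)⁺=0.0000, hold=6.0354 ⇒ V=6.0354 continue  boundary S*=83.2946
step 3: (k=3,j=0): S=73.9905, (K−S)⁺=69.1095, hold=68.7463 ⇒ V=69.1095 exercise | (k=3,j=1): S=93.7688, (K−S)⁺=49.3312, hold=49.5054 ⇒ V=49.5054 continue | (k=3,j=2): S=118.8340, (K−S)⁺=24.2660, hold=29.1167 ⇒ V=29.1167 continue | (k=3,j=3): S=150.5993, (K−S)⁺=0.0000, hold=12.7193 ⇒ V=12.7193 continue  boundary S*=73.9905
step 2: (k=2,j=0): S=83.2946, (K−S)⁺=59.8054, hold=59.5257 ⇒ V=59.8054 exercise | (k=2,j=1): S=105.5600, (K−S)⁺=37.5400, hold=39.5949 ⇒ V=39.5949 continue | (k=2,j=2): S=133.7771, (K−S)⁺=9.3229, hold=21.1734 ⇒ V=21.1734 continue  boundary S*=83.2946
step 1: (k=1,j=0): S=93.7688, (K−S)⁺=49.3312, hold=49.9542 ⇒ V=49.9542 continue | (k=1,j=1): S=118.8340, (K−S)⁺=24.2660, hold=30.6536 ⇒ V=30.6536 continue  boundary S*=-
step 0: (k=0,j=0): S=105.5600, (K−S)⁺=37.5400, hold=40.5647 ⇒ V=40.5647 continue  boundary S*=-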